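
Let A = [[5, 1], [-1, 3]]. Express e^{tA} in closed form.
A has Jordan form J = [[4, 1], [0, 4]] with A = PJP^{-1}, so e^{tA} = P e^{tJ} P^{-1}.

For a Jordan block J_k(λ), e^{tJ_k(λ)} = e^{λt} · (I + tN + t^2 N^2/2! + ... + t^{k-1} N^{k-1}/(k-1)!) where N is the nilpotent superdiagonal part.

Assembling the blocks and conjugating back gives the entries of e^{tA} as shown above.

e^{tA} = [[(t + 1)*e^{4*t}, t*e^{4*t}], [-t*e^{4*t}, (1 - t)*e^{4*t}]]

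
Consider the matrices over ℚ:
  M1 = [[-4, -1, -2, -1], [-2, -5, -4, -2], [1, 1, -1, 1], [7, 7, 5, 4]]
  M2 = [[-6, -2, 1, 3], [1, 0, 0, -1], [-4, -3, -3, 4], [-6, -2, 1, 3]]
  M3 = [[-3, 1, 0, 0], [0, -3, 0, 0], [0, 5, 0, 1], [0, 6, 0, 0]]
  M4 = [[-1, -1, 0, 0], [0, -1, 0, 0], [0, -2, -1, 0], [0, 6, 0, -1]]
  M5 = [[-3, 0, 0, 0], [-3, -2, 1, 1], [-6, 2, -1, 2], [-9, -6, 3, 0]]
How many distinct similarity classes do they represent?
3 classes: {M1, M5}, {M2, M3}, {M4}

Characteristic polynomials: χ_{M1} = x^2(x + 3)^2, χ_{M2} = x^2(x + 3)^2, χ_{M3} = x^2(x + 3)^2, χ_{M4} = (x + 1)^4, χ_{M5} = x^2(x + 3)^2.

{M1, M5}: invariant factors x + 3, x^2(x + 3).

{M2, M3}: invariant factors x^2(x + 3)^2.

{M4}: invariant factors x + 1, x + 1, (x + 1)^2.

Matrices are similar if and only if their invariant-factor lists agree; the partition into similarity classes is {M1, M5}, {M2, M3}, {M4}.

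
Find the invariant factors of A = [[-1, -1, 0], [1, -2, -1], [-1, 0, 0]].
The Jordan structure of A has elementary divisors (x + 1)^3. Arranging the block sizes at each eigenvalue in decreasing order and taking row products gives the invariant factors.

Invariant factors (smallest first, each dividing the next): (x + 1)^3.

Check: the last factor (x + 1)^3 is the minimal polynomial, and the product (x + 1)^3 is the characteristic polynomial.

(x + 1)^3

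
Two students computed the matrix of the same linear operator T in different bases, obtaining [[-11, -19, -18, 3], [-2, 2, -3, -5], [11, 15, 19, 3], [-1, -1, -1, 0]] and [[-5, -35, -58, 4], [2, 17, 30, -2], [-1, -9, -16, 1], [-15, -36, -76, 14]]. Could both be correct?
Yes.

Two matrices over a field are similar if and only if they have the same invariant factors.

Both A and B have characteristic polynomial (x - 6)^2(x + 1)^2 and minimal polynomial (x - 6)^2(x + 1)^2. Computing further, both have invariant factors (x - 6)^2(x + 1)^2. Hence A and B are similar.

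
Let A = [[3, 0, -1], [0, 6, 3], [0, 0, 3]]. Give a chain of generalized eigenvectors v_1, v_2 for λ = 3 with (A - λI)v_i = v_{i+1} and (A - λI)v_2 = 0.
v_1 = [[-1, 1, -1]]^T, v_2 = [[1, 0, 0]]^T

We seek v_1 ∈ ker((A - 3I)^2) \ ker(A - 3I), then set v_{i+1} = (A - 3I) v_i.

One such chain is v_1 = [[-1, 1, -1]]^T, v_2 = [[1, 0, 0]]^T. Check: (A - 3I) v_2 = [[0, 0, 0]]^T = 0.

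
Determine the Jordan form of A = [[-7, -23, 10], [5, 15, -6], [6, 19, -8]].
J = [[0, 1, 0], [0, 0, 1], [0, 0, 0]]

The characteristic polynomial is det(xI - A) = x^3, so the eigenvalues are 0 (algebraic multiplicity 3).

For λ = 0: rank(A) = 2, rank(A^2) = 1, rank(A^3) = 0. The eigenspace has dimension 3 - 2 = 1, so there is 1 Jordan block; the rank sequence gives block sizes [3].

Assembling the blocks gives the Jordan form J above.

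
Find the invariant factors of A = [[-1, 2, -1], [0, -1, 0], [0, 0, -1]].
The Jordan structure of A has elementary divisors (x + 1)^2, (x + 1). Arranging the block sizes at each eigenvalue in decreasing order and taking row products gives the invariant factors.

Invariant factors (smallest first, each dividing the next): x + 1, (x + 1)^2.

Check: the last factor (x + 1)^2 is the minimal polynomial, and the product (x + 1)^3 is the characteristic polynomial.

x + 1, (x + 1)^2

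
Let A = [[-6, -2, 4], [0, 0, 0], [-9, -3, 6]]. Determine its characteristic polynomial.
xI - A = [[x + 6, 2, -4], [0, x, 0], [9, 3, x - 6]].

Expanding det(xI - A) along the first row:
det(xI - A) = + (x + 6)·det([[x, 0], [3, x - 6]]) - (2)·det([[0, 0], [9, x - 6]]) + (-4)·det([[0, x], [9, 3]]).

Evaluating gives χ_A(x) = x^3.

χ_A(x) = x^3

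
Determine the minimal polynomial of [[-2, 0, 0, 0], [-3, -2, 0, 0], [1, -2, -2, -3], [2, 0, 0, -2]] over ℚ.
m_A(x) = (x + 2)^2

The characteristic polynomial factors as (x + 2)^4. The minimal polynomial is ∏(x - λ)^{k_λ} where k_λ is the size of the largest Jordan block at λ.

For λ = -2: rank(A + 2I) = 2, and the largest Jordan block has size 2 (the smallest k with rank((A + 2I)^k) = rank((A + 2I)^(k+1))).

So m_A(x) = (x + 2)^2.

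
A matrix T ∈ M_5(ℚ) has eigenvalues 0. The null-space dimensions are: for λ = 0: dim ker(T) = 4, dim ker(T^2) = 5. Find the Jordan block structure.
Jordan blocks: (0, 2), (0, 1), (0, 1), (0, 1)

λ = 0: successive nullity increments [4, 1] count blocks of size ≥ k; block sizes are [2, 1, 1, 1].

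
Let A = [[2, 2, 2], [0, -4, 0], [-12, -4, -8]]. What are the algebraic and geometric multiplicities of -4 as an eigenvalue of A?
algebraic multiplicity 2, geometric multiplicity 2

The characteristic polynomial is (x + 2)(x + 4)^2, so the factor x + 4 appears with exponent 2: the algebraic multiplicity is 2.

rank(A + 4I) = 1, so the eigenspace has dimension 3 - 1 = 2: the geometric multiplicity is 2.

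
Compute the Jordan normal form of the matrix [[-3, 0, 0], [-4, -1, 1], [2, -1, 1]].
J = [[-3, 0, 0], [0, 0, 1], [0, 0, 0]]

The characteristic polynomial is det(xI - A) = x^2(x + 3), so the eigenvalues are -3 (algebraic multiplicity 1), 0 (algebraic multiplicity 2).

For λ = -3: algebraic multiplicity 1 gives one 1×1 block.

For λ = 0: rank(A) = 2, rank(A^2) = 1. The eigenspace has dimension 3 - 2 = 1, so there is 1 Jordan block; the rank sequence gives block sizes [2].

Assembling the blocks gives the Jordan form J above.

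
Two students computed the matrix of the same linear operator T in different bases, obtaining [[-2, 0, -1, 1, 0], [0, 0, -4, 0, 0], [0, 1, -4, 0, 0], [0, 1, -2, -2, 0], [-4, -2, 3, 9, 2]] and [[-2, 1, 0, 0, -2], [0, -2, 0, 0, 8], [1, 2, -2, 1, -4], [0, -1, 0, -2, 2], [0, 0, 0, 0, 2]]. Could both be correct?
Two matrices over a field are similar if and only if they have the same invariant factors.

Both A and B have characteristic polynomial (x - 2)(x + 2)^4 and minimal polynomial (x - 2)(x + 2)^2. Computing further, both have invariant factors (x + 2)^2, (x - 2)(x + 2)^2. Hence A and B are similar.

Yes.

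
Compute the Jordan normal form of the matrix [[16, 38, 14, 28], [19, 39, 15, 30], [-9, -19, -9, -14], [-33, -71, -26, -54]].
The characteristic polynomial is det(xI - A) = (x + 2)^4, so the eigenvalues are -2 (algebraic multiplicity 4).

For λ = -2: rank(A + 2I) = 2, rank((A + 2I)^2) = 1, rank((A + 2I)^3) = 0. The eigenspace has dimension 4 - 2 = 2, so there are 2 Jordan blocks; the rank sequence gives block sizes [3, 1].

Assembling the blocks gives the Jordan form J above.

J = [[-2, 1, 0, 0], [0, -2, 1, 0], [0, 0, -2, 0], [0, 0, 0, -2]]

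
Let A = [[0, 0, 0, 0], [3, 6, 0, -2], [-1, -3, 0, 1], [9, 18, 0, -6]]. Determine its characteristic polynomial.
χ_A(x) = x^4

xI - A = [[x, 0, 0, 0], [-3, x - 6, 0, 2], [1, 3, x, -1], [-9, -18, 0, x + 6]].

Expanding det(xI - A) along the first row:
det(xI - A) = + (x)·det([[x - 6, 0, 2], [3, x, -1], [-18, 0, x + 6]]) - (0)·det([[-3, 0, 2], [1, x, -1], [-9, 0, x + 6]]) + (0)·det([[-3, x - 6, 2], [1, 3, -1], [-9, -18, x + 6]]) - (0)·det([[-3, x - 6, 0], [1, 3, x], [-9, -18, 0]]).

Evaluating gives χ_A(x) = x^4.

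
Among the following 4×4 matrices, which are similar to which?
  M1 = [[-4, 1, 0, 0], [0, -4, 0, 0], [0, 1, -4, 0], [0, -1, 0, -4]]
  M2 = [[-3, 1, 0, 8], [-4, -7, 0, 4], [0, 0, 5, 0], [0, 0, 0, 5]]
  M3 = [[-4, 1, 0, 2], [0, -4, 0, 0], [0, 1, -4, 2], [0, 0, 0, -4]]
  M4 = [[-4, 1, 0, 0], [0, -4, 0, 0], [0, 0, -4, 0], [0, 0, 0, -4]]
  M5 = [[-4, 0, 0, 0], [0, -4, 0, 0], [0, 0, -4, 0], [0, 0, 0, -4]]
Characteristic polynomials: χ_{M1} = (x + 4)^4, χ_{M2} = (x - 5)^2(x + 5)^2, χ_{M3} = (x + 4)^4, χ_{M4} = (x + 4)^4, χ_{M5} = (x + 4)^4.

{M1, M3, M4}: invariant factors x + 4, x + 4, (x + 4)^2.

{M2}: invariant factors x - 5, (x - 5)(x + 5)^2.

{M5}: invariant factors x + 4, x + 4, x + 4, x + 4.

Matrices are similar if and only if their invariant-factor lists agree; the partition into similarity classes is {M1, M3, M4}, {M2}, {M5}.

3 classes: {M1, M3, M4}, {M2}, {M5}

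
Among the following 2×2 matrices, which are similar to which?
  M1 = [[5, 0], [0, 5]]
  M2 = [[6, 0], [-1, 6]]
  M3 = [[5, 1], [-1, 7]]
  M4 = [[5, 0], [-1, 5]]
Characteristic polynomials: χ_{M1} = (x - 5)^2, χ_{M2} = (x - 6)^2, χ_{M3} = (x - 6)^2, χ_{M4} = (x - 5)^2.

{M1}: invariant factors x - 5, x - 5.

{M2, M3}: invariant factors (x - 6)^2.

{M4}: invariant factors (x - 5)^2.

Matrices are similar if and only if their invariant-factor lists agree; the partition into similarity classes is {M1}, {M2, M3}, {M4}.

3 classes: {M1}, {M2, M3}, {M4}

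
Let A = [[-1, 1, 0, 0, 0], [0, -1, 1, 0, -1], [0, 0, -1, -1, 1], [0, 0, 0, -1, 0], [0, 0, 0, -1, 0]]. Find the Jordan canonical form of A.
J = [[-1, 1, 0, 0, 0], [0, -1, 1, 0, 0], [0, 0, -1, 0, 0], [0, 0, 0, -1, 0], [0, 0, 0, 0, 0]]

The characteristic polynomial is det(xI - A) = x(x + 1)^4, so the eigenvalues are -1 (algebraic multiplicity 4), 0 (algebraic multiplicity 1).

For λ = -1: rank(A + I) = 3, rank((A + I)^2) = 2, rank((A + I)^3) = 1. The eigenspace has dimension 5 - 3 = 2, so there are 2 Jordan blocks; the rank sequence gives block sizes [3, 1].

For λ = 0: algebraic multiplicity 1 gives one 1×1 block.

Assembling the blocks gives the Jordan form J above.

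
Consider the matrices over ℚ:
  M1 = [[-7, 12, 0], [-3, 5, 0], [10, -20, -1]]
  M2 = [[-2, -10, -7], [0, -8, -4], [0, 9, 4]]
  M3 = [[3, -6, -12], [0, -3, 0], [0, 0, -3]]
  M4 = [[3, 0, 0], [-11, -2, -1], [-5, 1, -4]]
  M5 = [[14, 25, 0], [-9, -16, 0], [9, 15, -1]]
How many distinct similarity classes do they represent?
Characteristic polynomials: χ_{M1} = (x + 1)^3, χ_{M2} = (x + 2)^3, χ_{M3} = (x - 3)(x + 3)^2, χ_{M4} = (x - 3)(x + 3)^2, χ_{M5} = (x + 1)^3.

{M1, M5}: invariant factors x + 1, (x + 1)^2.

{M2}: invariant factors (x + 2)^3.

{M3}: invariant factors x + 3, (x - 3)(x + 3).

{M4}: invariant factors (x - 3)(x + 3)^2.

Matrices are similar if and only if their invariant-factor lists agree; the partition into similarity classes is {M1, M5}, {M2}, {M3}, {M4}.

4 classes: {M1, M5}, {M2}, {M3}, {M4}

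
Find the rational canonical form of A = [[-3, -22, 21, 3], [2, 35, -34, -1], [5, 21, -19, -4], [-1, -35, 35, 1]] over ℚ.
R = [[0, 0, 0, -36], [1, 0, 0, 84], [0, 1, 0, -61], [0, 0, 1, 14]]

The invariant factors of A (the non-unit diagonal entries of the Smith normal form of xI - A over ℚ[x]) are (x - 6)^2(x - 1)^2, each dividing the next. The characteristic polynomial is their product, (x - 6)^2(x - 1)^2.

The rational canonical form is the block-diagonal matrix of companion matrices C(f_i):
R = [[0, 0, 0, -36], [1, 0, 0, 84], [0, 1, 0, -61], [0, 0, 1, 14]].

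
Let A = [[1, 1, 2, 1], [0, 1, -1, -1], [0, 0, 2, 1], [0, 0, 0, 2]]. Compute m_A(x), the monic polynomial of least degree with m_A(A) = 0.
The characteristic polynomial factors as (x - 2)^2(x - 1)^2. The minimal polynomial is ∏(x - λ)^{k_λ} where k_λ is the size of the largest Jordan block at λ.

For λ = 1: rank(A - I) = 3, and the largest Jordan block has size 2 (the smallest k with rank((A - I)^k) = rank((A - I)^(k+1))).
For λ = 2: rank(A - 2I) = 3, and the largest Jordan block has size 2 (the smallest k with rank((A - 2I)^k) = rank((A - 2I)^(k+1))).

So m_A(x) = (x - 2)^2(x - 1)^2.

m_A(x) = (x - 2)^2(x - 1)^2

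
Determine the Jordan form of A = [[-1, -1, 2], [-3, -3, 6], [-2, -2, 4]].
The characteristic polynomial is det(xI - A) = x^3, so the eigenvalues are 0 (algebraic multiplicity 3).

For λ = 0: rank(A) = 1, rank(A^2) = 0. The eigenspace has dimension 3 - 1 = 2, so there are 2 Jordan blocks; the rank sequence gives block sizes [2, 1].

Assembling the blocks gives the Jordan form J above.

J = [[0, 1, 0], [0, 0, 0], [0, 0, 0]]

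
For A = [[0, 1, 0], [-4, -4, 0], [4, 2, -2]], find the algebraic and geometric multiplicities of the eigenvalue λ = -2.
algebraic multiplicity 3, geometric multiplicity 2

The characteristic polynomial is (x + 2)^3, so the factor x + 2 appears with exponent 3: the algebraic multiplicity is 3.

rank(A + 2I) = 1, so the eigenspace has dimension 3 - 1 = 2: the geometric multiplicity is 2.

Since 2 < 3, A is not diagonalizable.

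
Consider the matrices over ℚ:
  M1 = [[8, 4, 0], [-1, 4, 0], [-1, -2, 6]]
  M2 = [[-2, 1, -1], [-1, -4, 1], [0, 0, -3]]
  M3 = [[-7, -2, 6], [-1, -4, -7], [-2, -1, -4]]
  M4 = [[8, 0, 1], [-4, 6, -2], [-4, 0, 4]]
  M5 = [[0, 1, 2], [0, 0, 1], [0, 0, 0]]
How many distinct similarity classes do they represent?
Characteristic polynomials: χ_{M1} = (x - 6)^3, χ_{M2} = (x + 3)^3, χ_{M3} = (x + 5)^3, χ_{M4} = (x - 6)^3, χ_{M5} = x^3.

{M1, M4}: invariant factors x - 6, (x - 6)^2.

{M2}: invariant factors x + 3, (x + 3)^2.

{M3}: invariant factors (x + 5)^3.

{M5}: invariant factors x^3.

Matrices are similar if and only if their invariant-factor lists agree; the partition into similarity classes is {M1, M4}, {M2}, {M3}, {M5}.

4 classes: {M1, M4}, {M2}, {M3}, {M5}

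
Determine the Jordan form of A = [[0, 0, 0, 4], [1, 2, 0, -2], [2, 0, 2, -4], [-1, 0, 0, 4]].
J = [[2, 1, 0, 0], [0, 2, 0, 0], [0, 0, 2, 0], [0, 0, 0, 2]]

The characteristic polynomial is det(xI - A) = (x - 2)^4, so the eigenvalues are 2 (algebraic multiplicity 4).

For λ = 2: rank(A - 2I) = 1, rank((A - 2I)^2) = 0. The eigenspace has dimension 4 - 1 = 3, so there are 3 Jordan blocks; the rank sequence gives block sizes [2, 1, 1].

Assembling the blocks gives the Jordan form J above.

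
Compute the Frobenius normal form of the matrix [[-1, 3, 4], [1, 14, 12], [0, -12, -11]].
R = [[0, 0, -5], [1, 0, 16], [0, 1, 2]]

The invariant factors of A (the non-unit diagonal entries of the Smith normal form of xI - A over ℚ[x]) are (x - 5)(x^2 + 3x - 1), each dividing the next. The characteristic polynomial is their product, (x - 5)(x^2 + 3x - 1).

The rational canonical form is the block-diagonal matrix of companion matrices C(f_i):
R = [[0, 0, -5], [1, 0, 16], [0, 1, 2]].

Note the characteristic polynomial does not split into linear factors over ℚ, so A has no Jordan form over ℚ; the rational canonical form exists over any field.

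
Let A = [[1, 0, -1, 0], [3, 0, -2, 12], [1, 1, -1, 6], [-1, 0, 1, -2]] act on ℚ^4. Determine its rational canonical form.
R = [[0, 0, 0, -2], [1, 0, 0, 7], [0, 1, 0, 4], [0, 0, 1, -2]]

The invariant factors of A (the non-unit diagonal entries of the Smith normal form of xI - A over ℚ[x]) are (x + 2)(x^3 - 4x + 1), each dividing the next. The characteristic polynomial is their product, (x + 2)(x^3 - 4x + 1).

The rational canonical form is the block-diagonal matrix of companion matrices C(f_i):
R = [[0, 0, 0, -2], [1, 0, 0, 7], [0, 1, 0, 4], [0, 0, 1, -2]].

Note the characteristic polynomial does not split into linear factors over ℚ, so A has no Jordan form over ℚ; the rational canonical form exists over any field.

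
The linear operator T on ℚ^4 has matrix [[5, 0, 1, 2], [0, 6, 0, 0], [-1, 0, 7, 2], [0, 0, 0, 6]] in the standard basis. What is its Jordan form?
J = [[6, 1, 0, 0], [0, 6, 0, 0], [0, 0, 6, 0], [0, 0, 0, 6]]

The characteristic polynomial is det(xI - A) = (x - 6)^4, so the eigenvalues are 6 (algebraic multiplicity 4).

For λ = 6: rank(A - 6I) = 1, rank((A - 6I)^2) = 0. The eigenspace has dimension 4 - 1 = 3, so there are 3 Jordan blocks; the rank sequence gives block sizes [2, 1, 1].

Assembling the blocks gives the Jordan form J above.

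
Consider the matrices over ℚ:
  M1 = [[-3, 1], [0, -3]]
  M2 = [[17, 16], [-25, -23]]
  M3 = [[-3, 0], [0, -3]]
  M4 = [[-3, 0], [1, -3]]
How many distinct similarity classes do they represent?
2 classes: {M1, M2, M4}, {M3}

Characteristic polynomials: χ_{M1} = (x + 3)^2, χ_{M2} = (x + 3)^2, χ_{M3} = (x + 3)^2, χ_{M4} = (x + 3)^2.

{M1, M2, M4}: invariant factors (x + 3)^2.

{M3}: invariant factors x + 3, x + 3.

Matrices are similar if and only if their invariant-factor lists agree; the partition into similarity classes is {M1, M2, M4}, {M3}.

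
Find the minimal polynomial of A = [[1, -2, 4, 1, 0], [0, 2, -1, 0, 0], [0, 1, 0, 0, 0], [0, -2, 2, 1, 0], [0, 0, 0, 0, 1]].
The characteristic polynomial factors as (x - 1)^5. The minimal polynomial is ∏(x - λ)^{k_λ} where k_λ is the size of the largest Jordan block at λ.

For λ = 1: rank(A - I) = 2, and the largest Jordan block has size 2 (the smallest k with rank((A - I)^k) = rank((A - I)^(k+1))).

So m_A(x) = (x - 1)^2.

m_A(x) = (x - 1)^2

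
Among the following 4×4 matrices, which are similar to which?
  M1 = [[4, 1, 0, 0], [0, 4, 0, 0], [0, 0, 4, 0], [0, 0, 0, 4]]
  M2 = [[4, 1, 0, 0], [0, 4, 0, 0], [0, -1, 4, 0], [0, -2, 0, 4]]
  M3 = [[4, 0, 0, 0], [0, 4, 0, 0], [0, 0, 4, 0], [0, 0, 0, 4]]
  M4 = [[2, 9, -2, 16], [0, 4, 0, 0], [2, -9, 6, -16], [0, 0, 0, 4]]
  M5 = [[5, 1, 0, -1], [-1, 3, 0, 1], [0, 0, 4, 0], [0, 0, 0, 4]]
Characteristic polynomials: χ_{M1} = (x - 4)^4, χ_{M2} = (x - 4)^4, χ_{M3} = (x - 4)^4, χ_{M4} = (x - 4)^4, χ_{M5} = (x - 4)^4.

{M1, M2, M4, M5}: invariant factors x - 4, x - 4, (x - 4)^2.

{M3}: invariant factors x - 4, x - 4, x - 4, x - 4.

Matrices are similar if and only if their invariant-factor lists agree; the partition into similarity classes is {M1, M2, M4, M5}, {M3}.

2 classes: {M1, M2, M4, M5}, {M3}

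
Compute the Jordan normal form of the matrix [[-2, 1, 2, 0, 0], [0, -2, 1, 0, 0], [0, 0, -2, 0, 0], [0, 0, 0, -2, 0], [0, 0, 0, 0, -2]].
J = [[-2, 1, 0, 0, 0], [0, -2, 1, 0, 0], [0, 0, -2, 0, 0], [0, 0, 0, -2, 0], [0, 0, 0, 0, -2]]

The characteristic polynomial is det(xI - A) = (x + 2)^5, so the eigenvalues are -2 (algebraic multiplicity 5).

For λ = -2: rank(A + 2I) = 2, rank((A + 2I)^2) = 1, rank((A + 2I)^3) = 0. The eigenspace has dimension 5 - 2 = 3, so there are 3 Jordan blocks; the rank sequence gives block sizes [3, 1, 1].

Assembling the blocks gives the Jordan form J above.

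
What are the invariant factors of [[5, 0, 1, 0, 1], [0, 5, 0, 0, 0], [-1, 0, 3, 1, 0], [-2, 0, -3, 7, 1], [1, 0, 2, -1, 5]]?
The Jordan structure of A has elementary divisors (x - 5)^2, (x - 5)^2, (x - 5). Arranging the block sizes at each eigenvalue in decreasing order and taking row products gives the invariant factors.

Invariant factors (smallest first, each dividing the next): x - 5, (x - 5)^2, (x - 5)^2.

Check: the last factor (x - 5)^2 is the minimal polynomial, and the product (x - 5)^5 is the characteristic polynomial.

x - 5, (x - 5)^2, (x - 5)^2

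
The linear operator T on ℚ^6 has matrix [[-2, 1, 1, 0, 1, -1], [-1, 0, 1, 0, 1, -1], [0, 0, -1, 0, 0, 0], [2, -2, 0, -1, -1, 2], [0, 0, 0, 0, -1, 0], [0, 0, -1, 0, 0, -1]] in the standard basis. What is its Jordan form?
J = [[-1, 1, 0, 0, 0, 0], [0, -1, 1, 0, 0, 0], [0, 0, -1, 0, 0, 0], [0, 0, 0, -1, 1, 0], [0, 0, 0, 0, -1, 0], [0, 0, 0, 0, 0, -1]]

The characteristic polynomial is det(xI - A) = (x + 1)^6, so the eigenvalues are -1 (algebraic multiplicity 6).

For λ = -1: rank(A + I) = 3, rank((A + I)^2) = 1, rank((A + I)^3) = 0. The eigenspace has dimension 6 - 3 = 3, so there are 3 Jordan blocks; the rank sequence gives block sizes [3, 2, 1].

Assembling the blocks gives the Jordan form J above.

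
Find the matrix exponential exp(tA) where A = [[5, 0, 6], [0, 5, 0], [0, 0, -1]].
e^{tA} = [[e^{5*t}, 0, (e^{6*t} - 1)*e^{-t}], [0, e^{5*t}, 0], [0, 0, e^{-t}]]

A has Jordan form J = [[-1, 0, 0], [0, 5, 0], [0, 0, 5]] with A = PJP^{-1}, so e^{tA} = P e^{tJ} P^{-1}.

For a Jordan block J_k(λ), e^{tJ_k(λ)} = e^{λt} · (I + tN + t^2 N^2/2! + ... + t^{k-1} N^{k-1}/(k-1)!) where N is the nilpotent superdiagonal part.

Assembling the blocks and conjugating back gives the entries of e^{tA} as shown above.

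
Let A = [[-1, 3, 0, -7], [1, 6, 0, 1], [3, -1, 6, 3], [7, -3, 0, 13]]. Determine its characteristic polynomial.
xI - A = [[x + 1, -3, 0, 7], [-1, x - 6, 0, -1], [-3, 1, x - 6, -3], [-7, 3, 0, x - 13]].

Expanding det(xI - A) along the first row:
det(xI - A) = + (x + 1)·det([[x - 6, 0, -1], [1, x - 6, -3], [3, 0, x - 13]]) - (-3)·det([[-1, 0, -1], [-3, x - 6, -3], [-7, 0, x - 13]]) + (0)·det([[-1, x - 6, -1], [-3, 1, -3], [-7, 3, x - 13]]) - (7)·det([[-1, x - 6, 0], [-3, 1, x - 6], [-7, 3, 0]]).

Evaluating gives χ_A(x) = x^4 - 24x^3 + 216x^2 - 864x + 1296 = (x - 6)^4.

χ_A(x) = (x - 6)^4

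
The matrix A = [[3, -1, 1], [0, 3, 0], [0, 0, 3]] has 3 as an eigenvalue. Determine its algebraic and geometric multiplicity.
algebraic multiplicity 3, geometric multiplicity 2

The characteristic polynomial is (x - 3)^3, so the factor x - 3 appears with exponent 3: the algebraic multiplicity is 3.

rank(A - 3I) = 1, so the eigenspace has dimension 3 - 1 = 2: the geometric multiplicity is 2.

Since 2 < 3, A is not diagonalizable.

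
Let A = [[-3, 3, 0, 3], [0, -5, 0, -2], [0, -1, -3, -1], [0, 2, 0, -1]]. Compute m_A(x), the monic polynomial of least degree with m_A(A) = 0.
m_A(x) = (x + 3)^2

The characteristic polynomial factors as (x + 3)^4. The minimal polynomial is ∏(x - λ)^{k_λ} where k_λ is the size of the largest Jordan block at λ.

For λ = -3: rank(A + 3I) = 1, and the largest Jordan block has size 2 (the smallest k with rank((A + 3I)^k) = rank((A + 3I)^(k+1))).

So m_A(x) = (x + 3)^2.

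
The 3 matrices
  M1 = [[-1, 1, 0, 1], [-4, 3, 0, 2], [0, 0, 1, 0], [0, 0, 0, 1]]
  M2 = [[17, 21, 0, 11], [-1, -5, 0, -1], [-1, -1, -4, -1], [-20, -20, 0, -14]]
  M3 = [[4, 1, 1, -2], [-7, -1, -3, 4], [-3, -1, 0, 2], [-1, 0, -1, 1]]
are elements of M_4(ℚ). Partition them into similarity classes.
3 classes: {M1}, {M2}, {M3}

Characteristic polynomials: χ_{M1} = (x - 1)^4, χ_{M2} = (x - 6)(x + 4)^3, χ_{M3} = (x - 1)^4.

{M1}: invariant factors x - 1, x - 1, (x - 1)^2.

{M2}: invariant factors x + 4, (x - 6)(x + 4)^2.

{M3}: invariant factors x - 1, (x - 1)^3.

Matrices are similar if and only if their invariant-factor lists agree; the partition into similarity classes is {M1}, {M2}, {M3}.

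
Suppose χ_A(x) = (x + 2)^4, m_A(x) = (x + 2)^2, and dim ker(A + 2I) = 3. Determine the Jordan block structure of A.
λ = -2: algebraic multiplicity 4 (exponent in χ_A), largest block size 2 (exponent in m_A), 3 blocks (geometric multiplicity). These force block sizes [2, 1, 1].

Jordan blocks: (-2, 2), (-2, 1), (-2, 1)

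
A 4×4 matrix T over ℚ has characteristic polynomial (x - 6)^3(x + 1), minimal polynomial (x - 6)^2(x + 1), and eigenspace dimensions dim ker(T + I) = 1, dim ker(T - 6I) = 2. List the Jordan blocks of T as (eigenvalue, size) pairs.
λ = -1: algebraic multiplicity 1 (exponent in χ_T), largest block size 1 (exponent in m_T), 1 block (geometric multiplicity). This forces block sizes [1].
λ = 6: algebraic multiplicity 3 (exponent in χ_T), largest block size 2 (exponent in m_T), 2 blocks (geometric multiplicity). These force block sizes [2, 1].

Jordan blocks: (-1, 1), (6, 2), (6, 1)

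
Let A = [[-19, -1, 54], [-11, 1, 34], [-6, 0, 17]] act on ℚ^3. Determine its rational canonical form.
R = [[0, 0, 18], [1, 0, 12], [0, 1, -1]]

The invariant factors of A (the non-unit diagonal entries of the Smith normal form of xI - A over ℚ[x]) are (x + 3)(x^2 - 2x - 6), each dividing the next. The characteristic polynomial is their product, (x + 3)(x^2 - 2x - 6).

The rational canonical form is the block-diagonal matrix of companion matrices C(f_i):
R = [[0, 0, 18], [1, 0, 12], [0, 1, -1]].

Note the characteristic polynomial does not split into linear factors over ℚ, so A has no Jordan form over ℚ; the rational canonical form exists over any field.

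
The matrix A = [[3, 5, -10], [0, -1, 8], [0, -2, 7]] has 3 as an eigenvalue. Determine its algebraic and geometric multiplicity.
algebraic multiplicity 3, geometric multiplicity 2

The characteristic polynomial is (x - 3)^3, so the factor x - 3 appears with exponent 3: the algebraic multiplicity is 3.

rank(A - 3I) = 1, so the eigenspace has dimension 3 - 1 = 2: the geometric multiplicity is 2.

Since 2 < 3, A is not diagonalizable.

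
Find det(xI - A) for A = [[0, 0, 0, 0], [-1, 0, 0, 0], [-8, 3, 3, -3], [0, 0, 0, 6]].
χ_A(x) = x^2(x - 6)(x - 3)

xI - A = [[x, 0, 0, 0], [1, x, 0, 0], [8, -3, x - 3, 3], [0, 0, 0, x - 6]].

Expanding det(xI - A) along the first row:
det(xI - A) = + (x)·det([[x, 0, 0], [-3, x - 3, 3], [0, 0, x - 6]]) - (0)·det([[1, 0, 0], [8, x - 3, 3], [0, 0, x - 6]]) + (0)·det([[1, x, 0], [8, -3, 3], [0, 0, x - 6]]) - (0)·det([[1, x, 0], [8, -3, x - 3], [0, 0, 0]]).

Evaluating gives χ_A(x) = x^4 - 9x^3 + 18x^2 = x^2(x - 6)(x - 3).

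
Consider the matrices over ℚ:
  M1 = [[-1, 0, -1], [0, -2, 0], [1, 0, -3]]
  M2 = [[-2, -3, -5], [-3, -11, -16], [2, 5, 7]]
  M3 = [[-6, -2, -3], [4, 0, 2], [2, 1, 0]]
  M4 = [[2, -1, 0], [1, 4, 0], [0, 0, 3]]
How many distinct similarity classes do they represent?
3 classes: {M1}, {M2, M3}, {M4}

Characteristic polynomials: χ_{M1} = (x + 2)^3, χ_{M2} = (x + 2)^3, χ_{M3} = (x + 2)^3, χ_{M4} = (x - 3)^3.

{M1}: invariant factors x + 2, (x + 2)^2.

{M2, M3}: invariant factors (x + 2)^3.

{M4}: invariant factors x - 3, (x - 3)^2.

Matrices are similar if and only if their invariant-factor lists agree; the partition into similarity classes is {M1}, {M2, M3}, {M4}.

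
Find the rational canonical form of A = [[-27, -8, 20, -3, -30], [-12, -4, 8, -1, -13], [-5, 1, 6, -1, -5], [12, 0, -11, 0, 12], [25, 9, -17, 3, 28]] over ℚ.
The invariant factors of A (the non-unit diagonal entries of the Smith normal form of xI - A over ℚ[x]) are (x - 5)(x^2 + x - 1)^2, each dividing the next. The characteristic polynomial is their product, (x - 5)(x^2 + x - 1)^2.

The rational canonical form is the block-diagonal matrix of companion matrices C(f_i):
R = [[0, 0, 0, 0, 5], [1, 0, 0, 0, -11], [0, 1, 0, 0, -3], [0, 0, 1, 0, 11], [0, 0, 0, 1, 3]].

Note the characteristic polynomial does not split into linear factors over ℚ, so A has no Jordan form over ℚ; the rational canonical form exists over any field.

R = [[0, 0, 0, 0, 5], [1, 0, 0, 0, -11], [0, 1, 0, 0, -3], [0, 0, 1, 0, 11], [0, 0, 0, 1, 3]]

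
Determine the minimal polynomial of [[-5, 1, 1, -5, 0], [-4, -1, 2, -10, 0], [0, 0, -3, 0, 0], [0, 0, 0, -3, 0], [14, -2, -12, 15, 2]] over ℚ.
m_A(x) = (x - 2)(x + 3)^2

The characteristic polynomial factors as (x - 2)(x + 3)^4. The minimal polynomial is ∏(x - λ)^{k_λ} where k_λ is the size of the largest Jordan block at λ.

For λ = -3: rank(A + 3I) = 2, and the largest Jordan block has size 2 (the smallest k with rank((A + 3I)^k) = rank((A + 3I)^(k+1))).
For λ = 2: rank(A - 2I) = 4, and the largest Jordan block has size 1 (the smallest k with rank((A - 2I)^k) = rank((A - 2I)^(k+1))).

So m_A(x) = (x - 2)(x + 3)^2.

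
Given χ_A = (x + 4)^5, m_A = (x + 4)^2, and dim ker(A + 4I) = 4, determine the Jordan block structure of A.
λ = -4: algebraic multiplicity 5 (exponent in χ_A), largest block size 2 (exponent in m_A), 4 blocks (geometric multiplicity). These force block sizes [2, 1, 1, 1].

Jordan blocks: (-4, 2), (-4, 1), (-4, 1), (-4, 1)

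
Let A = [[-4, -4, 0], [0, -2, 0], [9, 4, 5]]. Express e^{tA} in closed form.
e^{tA} = [[e^{-4*t}, 2*(1 - e^{2*t})*e^{-4*t}, 0], [0, e^{-2*t}, 0], [(e^{9*t} - 1)*e^{-4*t}, (2*e^{2*t} - 2)*e^{-4*t}, e^{5*t}]]

A has Jordan form J = [[-4, 0, 0], [0, -2, 0], [0, 0, 5]] with A = PJP^{-1}, so e^{tA} = P e^{tJ} P^{-1}.

For a Jordan block J_k(λ), e^{tJ_k(λ)} = e^{λt} · (I + tN + t^2 N^2/2! + ... + t^{k-1} N^{k-1}/(k-1)!) where N is the nilpotent superdiagonal part.

Assembling the blocks and conjugating back gives the entries of e^{tA} as shown above.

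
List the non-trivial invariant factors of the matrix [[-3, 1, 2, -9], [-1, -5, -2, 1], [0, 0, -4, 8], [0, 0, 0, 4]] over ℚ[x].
x + 4, (x - 4)(x + 4)^2

The Jordan structure of A has elementary divisors (x + 4)^2, (x + 4), (x - 4). Arranging the block sizes at each eigenvalue in decreasing order and taking row products gives the invariant factors.

Invariant factors (smallest first, each dividing the next): x + 4, (x - 4)(x + 4)^2.

Check: the last factor (x - 4)(x + 4)^2 is the minimal polynomial, and the product (x - 4)(x + 4)^3 is the characteristic polynomial.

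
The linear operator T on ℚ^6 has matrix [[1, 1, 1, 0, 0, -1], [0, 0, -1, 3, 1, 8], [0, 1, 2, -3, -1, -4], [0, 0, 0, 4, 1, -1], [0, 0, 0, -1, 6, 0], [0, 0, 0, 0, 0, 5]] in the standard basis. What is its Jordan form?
The characteristic polynomial is det(xI - A) = (x - 5)^3(x - 1)^3, so the eigenvalues are 1 (algebraic multiplicity 3), 5 (algebraic multiplicity 3).

For λ = 1: rank(A - I) = 4, rank((A - I)^2) = 3. The eigenspace has dimension 6 - 4 = 2, so there are 2 Jordan blocks; the rank sequence gives block sizes [2, 1].

For λ = 5: rank(A - 5I) = 5, rank((A - 5I)^2) = 4, rank((A - 5I)^3) = 3. The eigenspace has dimension 6 - 5 = 1, so there is 1 Jordan block; the rank sequence gives block sizes [3].

Assembling the blocks gives the Jordan form J above.

J = [[1, 1, 0, 0, 0, 0], [0, 1, 0, 0, 0, 0], [0, 0, 1, 0, 0, 0], [0, 0, 0, 5, 1, 0], [0, 0, 0, 0, 5, 1], [0, 0, 0, 0, 0, 5]]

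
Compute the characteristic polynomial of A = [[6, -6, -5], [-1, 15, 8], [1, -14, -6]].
xI - A = [[x - 6, 6, 5], [1, x - 15, -8], [-1, 14, x + 6]].

Expanding det(xI - A) along the first row:
det(xI - A) = + (x - 6)·det([[x - 15, -8], [14, x + 6]]) - (6)·det([[1, -8], [-1, x + 6]]) + (5)·det([[1, x - 15], [-1, 14]]).

Evaluating gives χ_A(x) = x^3 - 15x^2 + 75x - 125 = (x - 5)^3.

χ_A(x) = (x - 5)^3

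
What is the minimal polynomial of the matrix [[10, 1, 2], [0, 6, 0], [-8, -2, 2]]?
m_A(x) = (x - 6)^2

The characteristic polynomial factors as (x - 6)^3. The minimal polynomial is ∏(x - λ)^{k_λ} where k_λ is the size of the largest Jordan block at λ.

For λ = 6: rank(A - 6I) = 1, and the largest Jordan block has size 2 (the smallest k with rank((A - 6I)^k) = rank((A - 6I)^(k+1))).

So m_A(x) = (x - 6)^2.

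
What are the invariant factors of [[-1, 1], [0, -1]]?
The Jordan structure of A has elementary divisors (x + 1)^2. Arranging the block sizes at each eigenvalue in decreasing order and taking row products gives the invariant factors.

Invariant factors (smallest first, each dividing the next): (x + 1)^2.

Check: the last factor (x + 1)^2 is the minimal polynomial, and the product (x + 1)^2 is the characteristic polynomial.

(x + 1)^2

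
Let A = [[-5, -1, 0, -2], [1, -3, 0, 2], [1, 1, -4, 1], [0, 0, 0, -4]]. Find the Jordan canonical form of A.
The characteristic polynomial is det(xI - A) = (x + 4)^4, so the eigenvalues are -4 (algebraic multiplicity 4).

For λ = -4: rank(A + 4I) = 2, rank((A + 4I)^2) = 0. The eigenspace has dimension 4 - 2 = 2, so there are 2 Jordan blocks; the rank sequence gives block sizes [2, 2].

Assembling the blocks gives the Jordan form J above.

J = [[-4, 1, 0, 0], [0, -4, 0, 0], [0, 0, -4, 1], [0, 0, 0, -4]]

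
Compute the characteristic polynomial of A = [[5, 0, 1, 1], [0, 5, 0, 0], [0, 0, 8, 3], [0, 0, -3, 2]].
χ_A(x) = (x - 5)^4

xI - A = [[x - 5, 0, -1, -1], [0, x - 5, 0, 0], [0, 0, x - 8, -3], [0, 0, 3, x - 2]].

Expanding det(xI - A) along the first row:
det(xI - A) = + (x - 5)·det([[x - 5, 0, 0], [0, x - 8, -3], [0, 3, x - 2]]) - (0)·det([[0, 0, 0], [0, x - 8, -3], [0, 3, x - 2]]) + (-1)·det([[0, x - 5, 0], [0, 0, -3], [0, 0, x - 2]]) - (-1)·det([[0, x - 5, 0], [0, 0, x - 8], [0, 0, 3]]).

Evaluating gives χ_A(x) = x^4 - 20x^3 + 150x^2 - 500x + 625 = (x - 5)^4.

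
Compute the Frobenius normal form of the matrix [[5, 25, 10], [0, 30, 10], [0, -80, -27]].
R = [[5, 0, 0], [0, 0, 10], [0, 1, 3]]

The invariant factors of A (the non-unit diagonal entries of the Smith normal form of xI - A over ℚ[x]) are x - 5, (x - 5)(x + 2), each dividing the next. The characteristic polynomial is their product, (x - 5)^2(x + 2).

The rational canonical form is the block-diagonal matrix of companion matrices C(f_i):
R = [[5, 0, 0], [0, 0, 10], [0, 1, 3]].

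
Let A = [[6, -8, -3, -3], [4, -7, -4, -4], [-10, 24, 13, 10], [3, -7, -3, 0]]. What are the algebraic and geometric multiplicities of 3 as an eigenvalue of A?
algebraic multiplicity 4, geometric multiplicity 2

The characteristic polynomial is (x - 3)^4, so the factor x - 3 appears with exponent 4: the algebraic multiplicity is 4.

rank(A - 3I) = 2, so the eigenspace has dimension 4 - 2 = 2: the geometric multiplicity is 2.

Since 2 < 4, A is not diagonalizable.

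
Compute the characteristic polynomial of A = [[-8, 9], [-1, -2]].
xI - A = [[x + 8, -9], [1, x + 2]].

Expanding det(xI - A) along the first row:
det(xI - A) = + (x + 8)·det([[x + 2]]) - (-9)·det([[1]]).

Evaluating gives χ_A(x) = x^2 + 10x + 25 = (x + 5)^2.

χ_A(x) = (x + 5)^2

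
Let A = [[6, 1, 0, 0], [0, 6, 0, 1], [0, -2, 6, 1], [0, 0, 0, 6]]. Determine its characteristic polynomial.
χ_A(x) = (x - 6)^4

xI - A = [[x - 6, -1, 0, 0], [0, x - 6, 0, -1], [0, 2, x - 6, -1], [0, 0, 0, x - 6]].

Expanding det(xI - A) along the first row:
det(xI - A) = + (x - 6)·det([[x - 6, 0, -1], [2, x - 6, -1], [0, 0, x - 6]]) - (-1)·det([[0, 0, -1], [0, x - 6, -1], [0, 0, x - 6]]) + (0)·det([[0, x - 6, -1], [0, 2, -1], [0, 0, x - 6]]) - (0)·det([[0, x - 6, 0], [0, 2, x - 6], [0, 0, 0]]).

Evaluating gives χ_A(x) = x^4 - 24x^3 + 216x^2 - 864x + 1296 = (x - 6)^4.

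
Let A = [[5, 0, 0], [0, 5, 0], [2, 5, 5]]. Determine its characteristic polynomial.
xI - A = [[x - 5, 0, 0], [0, x - 5, 0], [-2, -5, x - 5]].

Expanding det(xI - A) along the first row:
det(xI - A) = + (x - 5)·det([[x - 5, 0], [-5, x - 5]]) - (0)·det([[0, 0], [-2, x - 5]]) + (0)·det([[0, x - 5], [-2, -5]]).

Evaluating gives χ_A(x) = x^3 - 15x^2 + 75x - 125 = (x - 5)^3.

χ_A(x) = (x - 5)^3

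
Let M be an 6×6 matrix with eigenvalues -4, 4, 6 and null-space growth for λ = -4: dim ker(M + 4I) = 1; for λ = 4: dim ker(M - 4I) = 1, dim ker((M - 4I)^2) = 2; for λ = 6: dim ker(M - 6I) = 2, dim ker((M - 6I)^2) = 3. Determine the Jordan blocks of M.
λ = -4: successive nullity increments [1] count blocks of size ≥ k; block sizes are [1].
λ = 4: successive nullity increments [1, 1] count blocks of size ≥ k; block sizes are [2].
λ = 6: successive nullity increments [2, 1] count blocks of size ≥ k; block sizes are [2, 1].

Jordan blocks: (-4, 1), (4, 2), (6, 2), (6, 1)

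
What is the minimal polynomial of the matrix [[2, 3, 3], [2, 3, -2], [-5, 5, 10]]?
m_A(x) = (x - 5)^2

The characteristic polynomial factors as (x - 5)^3. The minimal polynomial is ∏(x - λ)^{k_λ} where k_λ is the size of the largest Jordan block at λ.

For λ = 5: rank(A - 5I) = 1, and the largest Jordan block has size 2 (the smallest k with rank((A - 5I)^k) = rank((A - 5I)^(k+1))).

So m_A(x) = (x - 5)^2.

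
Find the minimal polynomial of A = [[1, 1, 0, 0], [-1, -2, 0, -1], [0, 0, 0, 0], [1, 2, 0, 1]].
m_A(x) = x^3

The characteristic polynomial factors as x^4. The minimal polynomial is ∏(x - λ)^{k_λ} where k_λ is the size of the largest Jordan block at λ.

For λ = 0: rank(A) = 2, and the largest Jordan block has size 3 (the smallest k with rank(A^k) = rank(A^(k+1))).

So m_A(x) = x^3.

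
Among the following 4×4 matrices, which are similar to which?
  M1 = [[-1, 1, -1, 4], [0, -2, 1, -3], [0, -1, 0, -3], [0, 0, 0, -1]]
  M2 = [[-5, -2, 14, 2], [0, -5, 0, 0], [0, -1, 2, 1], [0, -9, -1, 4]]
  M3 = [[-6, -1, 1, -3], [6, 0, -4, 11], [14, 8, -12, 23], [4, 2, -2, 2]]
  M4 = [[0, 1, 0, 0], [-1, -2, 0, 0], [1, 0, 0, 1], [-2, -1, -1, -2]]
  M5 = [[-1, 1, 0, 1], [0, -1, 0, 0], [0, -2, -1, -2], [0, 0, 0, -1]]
4 classes: {M1, M4}, {M2}, {M3}, {M5}

Characteristic polynomials: χ_{M1} = (x + 1)^4, χ_{M2} = (x - 3)^2(x + 5)^2, χ_{M3} = (x + 4)^4, χ_{M4} = (x + 1)^4, χ_{M5} = (x + 1)^4.

{M1, M4}: invariant factors (x + 1)^2, (x + 1)^2.

{M2}: invariant factors x + 5, (x - 3)^2(x + 5).

{M3}: invariant factors (x + 4)^2, (x + 4)^2.

{M5}: invariant factors x + 1, x + 1, (x + 1)^2.

Matrices are similar if and only if their invariant-factor lists agree; the partition into similarity classes is {M1, M4}, {M2}, {M3}, {M5}.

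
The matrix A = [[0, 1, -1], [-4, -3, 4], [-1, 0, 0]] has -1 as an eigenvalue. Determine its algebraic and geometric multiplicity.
algebraic multiplicity 3, geometric multiplicity 1

The characteristic polynomial is (x + 1)^3, so the factor x + 1 appears with exponent 3: the algebraic multiplicity is 3.

rank(A + I) = 2, so the eigenspace has dimension 3 - 2 = 1: the geometric multiplicity is 1.

Since 1 < 3, A is not diagonalizable.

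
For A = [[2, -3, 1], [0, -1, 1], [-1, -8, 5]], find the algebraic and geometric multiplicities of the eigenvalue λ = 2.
algebraic multiplicity 3, geometric multiplicity 1

The characteristic polynomial is (x - 2)^3, so the factor x - 2 appears with exponent 3: the algebraic multiplicity is 3.

rank(A - 2I) = 2, so the eigenspace has dimension 3 - 2 = 1: the geometric multiplicity is 1.

Since 1 < 3, A is not diagonalizable.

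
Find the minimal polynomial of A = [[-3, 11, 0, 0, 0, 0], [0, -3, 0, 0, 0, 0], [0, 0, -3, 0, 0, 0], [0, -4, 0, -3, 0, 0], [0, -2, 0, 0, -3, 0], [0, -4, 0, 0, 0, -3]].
m_A(x) = (x + 3)^2

The characteristic polynomial factors as (x + 3)^6. The minimal polynomial is ∏(x - λ)^{k_λ} where k_λ is the size of the largest Jordan block at λ.

For λ = -3: rank(A + 3I) = 1, and the largest Jordan block has size 2 (the smallest k with rank((A + 3I)^k) = rank((A + 3I)^(k+1))).

So m_A(x) = (x + 3)^2.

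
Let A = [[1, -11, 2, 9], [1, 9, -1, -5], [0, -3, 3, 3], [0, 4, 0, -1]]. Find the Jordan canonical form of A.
The characteristic polynomial is det(xI - A) = (x - 3)^4, so the eigenvalues are 3 (algebraic multiplicity 4).

For λ = 3: rank(A - 3I) = 2, rank((A - 3I)^2) = 1, rank((A - 3I)^3) = 0. The eigenspace has dimension 4 - 2 = 2, so there are 2 Jordan blocks; the rank sequence gives block sizes [3, 1].

Assembling the blocks gives the Jordan form J above.

J = [[3, 1, 0, 0], [0, 3, 1, 0], [0, 0, 3, 0], [0, 0, 0, 3]]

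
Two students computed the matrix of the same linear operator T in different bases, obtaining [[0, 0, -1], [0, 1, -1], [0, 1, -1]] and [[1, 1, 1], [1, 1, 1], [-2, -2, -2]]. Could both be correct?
Both have characteristic polynomial x^3, but the minimal polynomial of A is x^3 while the minimal polynomial of B is x^2. The minimal polynomial is a similarity invariant, so A and B are not similar.

No.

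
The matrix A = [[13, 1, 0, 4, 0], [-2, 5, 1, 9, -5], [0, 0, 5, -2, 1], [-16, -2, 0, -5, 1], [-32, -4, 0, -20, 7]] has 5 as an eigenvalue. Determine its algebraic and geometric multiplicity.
algebraic multiplicity 5, geometric multiplicity 2

The characteristic polynomial is (x - 5)^5, so the factor x - 5 appears with exponent 5: the algebraic multiplicity is 5.

rank(A - 5I) = 3, so the eigenspace has dimension 5 - 3 = 2: the geometric multiplicity is 2.

Since 2 < 5, A is not diagonalizable.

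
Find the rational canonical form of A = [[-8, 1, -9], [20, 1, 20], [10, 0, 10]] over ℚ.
The invariant factors of A (the non-unit diagonal entries of the Smith normal form of xI - A over ℚ[x]) are (x - 5)(x^2 + 2x + 2), each dividing the next. The characteristic polynomial is their product, (x - 5)(x^2 + 2x + 2).

The rational canonical form is the block-diagonal matrix of companion matrices C(f_i):
R = [[0, 0, 10], [1, 0, 8], [0, 1, 3]].

Note the characteristic polynomial does not split into linear factors over ℚ, so A has no Jordan form over ℚ; the rational canonical form exists over any field.

R = [[0, 0, 10], [1, 0, 8], [0, 1, 3]]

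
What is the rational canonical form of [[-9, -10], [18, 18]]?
The invariant factors of A (the non-unit diagonal entries of the Smith normal form of xI - A over ℚ[x]) are (x - 6)(x - 3), each dividing the next. The characteristic polynomial is their product, (x - 6)(x - 3).

The rational canonical form is the block-diagonal matrix of companion matrices C(f_i):
R = [[0, -18], [1, 9]].

R = [[0, -18], [1, 9]]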